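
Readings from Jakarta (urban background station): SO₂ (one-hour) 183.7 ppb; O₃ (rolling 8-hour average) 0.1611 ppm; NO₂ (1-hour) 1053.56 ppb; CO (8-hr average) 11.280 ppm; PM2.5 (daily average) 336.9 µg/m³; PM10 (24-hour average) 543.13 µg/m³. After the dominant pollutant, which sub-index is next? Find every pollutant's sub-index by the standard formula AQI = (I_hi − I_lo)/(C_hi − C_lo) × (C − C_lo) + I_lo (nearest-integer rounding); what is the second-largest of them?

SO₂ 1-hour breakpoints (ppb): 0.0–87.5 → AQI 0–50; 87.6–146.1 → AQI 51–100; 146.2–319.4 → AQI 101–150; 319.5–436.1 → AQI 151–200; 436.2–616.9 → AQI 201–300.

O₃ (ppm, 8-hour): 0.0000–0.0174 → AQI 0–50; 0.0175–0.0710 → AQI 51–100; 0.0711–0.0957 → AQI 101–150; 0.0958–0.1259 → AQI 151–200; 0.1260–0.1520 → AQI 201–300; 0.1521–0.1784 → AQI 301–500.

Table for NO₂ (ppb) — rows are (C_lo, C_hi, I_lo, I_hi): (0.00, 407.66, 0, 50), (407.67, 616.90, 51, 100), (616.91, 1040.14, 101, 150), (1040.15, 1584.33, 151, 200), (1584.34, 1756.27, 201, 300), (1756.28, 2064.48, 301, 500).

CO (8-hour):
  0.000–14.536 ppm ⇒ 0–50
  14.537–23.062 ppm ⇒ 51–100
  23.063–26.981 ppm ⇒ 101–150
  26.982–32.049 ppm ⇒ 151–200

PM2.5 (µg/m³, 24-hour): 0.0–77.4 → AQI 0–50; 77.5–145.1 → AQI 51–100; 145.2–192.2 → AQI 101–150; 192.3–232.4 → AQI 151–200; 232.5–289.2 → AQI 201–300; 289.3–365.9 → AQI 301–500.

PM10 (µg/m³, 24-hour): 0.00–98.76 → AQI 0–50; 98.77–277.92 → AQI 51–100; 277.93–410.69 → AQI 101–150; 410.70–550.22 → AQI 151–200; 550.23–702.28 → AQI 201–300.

369

SO₂: row 146.2–319.4 (AQI 101–150). (150−101)·(183.7−146.2)/(319.4−146.2) + 101 = 49·37.5/173.2 + 101 ≈ 111.61 → 112.
O₃: 0.1611 ∈ [0.1521, 0.1784] ↔ index [301, 500].
301 + (0.1611−0.1521)·(500−301)/(0.1784−0.1521) = 301 + 0.0090·199/0.0263 ≈ 369.10, so AQI = 369.
NO₂: 1053.56 ∈ [1040.15, 1584.33] ↔ index [151, 200].
151 + (1053.56−1040.15)·(200−151)/(1584.33−1040.15) = 151 + 13.41·49/544.18 ≈ 152.21, so AQI = 152.
CO: row 0.000–14.536 (AQI 0–50). (50−0)·(11.280−0.000)/(14.536−0.000) + 0 = 50·11.280/14.536 + 0 ≈ 38.80 → 39.
PM2.5: 336.9 ∈ [289.3, 365.9] ↔ index [301, 500].
301 + (336.9−289.3)·(500−301)/(365.9−289.3) = 301 + 47.6·199/76.6 ≈ 424.66, so AQI = 425.
PM10: row 410.70–550.22 (AQI 151–200). (200−151)·(543.13−410.70)/(550.22−410.70) + 151 = 49·132.43/139.52 + 151 ≈ 197.51 → 198.
Sub-indices: SO₂→112, O₃→369, NO₂→152, CO→39, PM2.5→425, PM10→198. Ranked high→low: 425, 369, 198, 152, 112, 39. Second-highest sub-index = 369.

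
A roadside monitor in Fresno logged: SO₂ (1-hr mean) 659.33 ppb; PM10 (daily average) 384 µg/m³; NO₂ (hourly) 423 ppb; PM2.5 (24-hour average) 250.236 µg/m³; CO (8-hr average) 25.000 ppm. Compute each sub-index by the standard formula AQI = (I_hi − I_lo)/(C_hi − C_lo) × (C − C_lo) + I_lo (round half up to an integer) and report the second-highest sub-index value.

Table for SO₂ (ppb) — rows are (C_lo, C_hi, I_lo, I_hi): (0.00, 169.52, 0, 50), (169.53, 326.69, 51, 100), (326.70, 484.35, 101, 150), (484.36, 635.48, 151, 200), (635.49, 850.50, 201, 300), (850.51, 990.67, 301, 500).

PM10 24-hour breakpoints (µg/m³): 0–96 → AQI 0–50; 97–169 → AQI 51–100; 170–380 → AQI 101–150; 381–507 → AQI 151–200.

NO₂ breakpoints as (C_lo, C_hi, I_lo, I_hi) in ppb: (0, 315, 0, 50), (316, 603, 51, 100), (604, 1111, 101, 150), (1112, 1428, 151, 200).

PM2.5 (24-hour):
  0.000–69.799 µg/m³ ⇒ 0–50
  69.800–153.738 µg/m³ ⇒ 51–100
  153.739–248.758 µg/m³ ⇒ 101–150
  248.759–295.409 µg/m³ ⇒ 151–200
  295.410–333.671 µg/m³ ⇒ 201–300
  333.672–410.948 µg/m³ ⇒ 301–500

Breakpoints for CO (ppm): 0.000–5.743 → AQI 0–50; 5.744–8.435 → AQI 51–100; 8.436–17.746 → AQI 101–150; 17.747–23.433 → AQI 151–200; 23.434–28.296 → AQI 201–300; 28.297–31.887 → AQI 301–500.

SO₂: 659.33 lies in 635.49–850.50, so I_lo=201, I_hi=300, C_lo=635.49, C_hi=850.50.
(300−201)/(850.50−635.49) × (659.33−635.49) + 201 = 99/215.01 × 23.84 + 201 ≈ 211.98 → 212.
PM10: 384 lies in 381–507, so I_lo=151, I_hi=200, C_lo=381, C_hi=507.
(200−151)/(507−381) × (384−381) + 151 = 49/126 × 3 + 151 ≈ 152.17 → 152.
NO₂: 423 ∈ [316, 603] ↔ index [51, 100].
51 + (423−316)·(100−51)/(603−316) = 51 + 107·49/287 ≈ 69.27, so AQI = 69.
PM2.5: row 248.759–295.409 (AQI 151–200). (200−151)·(250.236−248.759)/(295.409−248.759) + 151 = 49·1.477/46.650 + 151 ≈ 152.55 → 153.
CO 25.000: bracket 23.434–28.296 → index 201–300; slope 99/4.862, offset 1.566.
AQI = 201 + 99/4.862·1.566 ≈ 232.89 ⇒ 233.
Sub-indices: SO₂→212, PM10→152, NO₂→69, PM2.5→153, CO→233. Ranked high→low: 233, 212, 153, 152, 69. Second-highest sub-index = 212.

212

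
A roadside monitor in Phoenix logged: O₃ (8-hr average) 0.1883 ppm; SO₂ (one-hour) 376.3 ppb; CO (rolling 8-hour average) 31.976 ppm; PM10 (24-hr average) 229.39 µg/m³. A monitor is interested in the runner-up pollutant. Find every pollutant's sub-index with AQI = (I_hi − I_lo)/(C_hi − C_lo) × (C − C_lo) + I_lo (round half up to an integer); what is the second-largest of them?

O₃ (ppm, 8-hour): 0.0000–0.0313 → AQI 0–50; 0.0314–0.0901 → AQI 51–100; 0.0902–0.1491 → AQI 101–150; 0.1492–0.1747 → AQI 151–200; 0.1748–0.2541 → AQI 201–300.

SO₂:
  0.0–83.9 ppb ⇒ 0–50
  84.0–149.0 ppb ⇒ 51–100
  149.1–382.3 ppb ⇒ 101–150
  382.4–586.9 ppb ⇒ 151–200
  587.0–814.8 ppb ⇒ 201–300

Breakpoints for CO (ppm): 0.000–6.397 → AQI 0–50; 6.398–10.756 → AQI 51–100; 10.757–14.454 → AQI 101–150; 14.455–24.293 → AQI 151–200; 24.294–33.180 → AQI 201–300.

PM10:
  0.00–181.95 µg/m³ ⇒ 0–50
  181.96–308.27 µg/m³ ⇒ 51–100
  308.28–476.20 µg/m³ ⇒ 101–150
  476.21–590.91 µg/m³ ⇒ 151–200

O₃: row 0.1748–0.2541 (AQI 201–300). (300−201)·(0.1883−0.1748)/(0.2541−0.1748) + 201 = 99·0.0135/0.0793 + 201 ≈ 217.85 → 218.
SO₂: row 149.1–382.3 (AQI 101–150). (150−101)·(376.3−149.1)/(382.3−149.1) + 101 = 49·227.2/233.2 + 101 ≈ 148.74 → 149.
CO: 31.976 lies in 24.294–33.180, so I_lo=201, I_hi=300, C_lo=24.294, C_hi=33.180.
(300−201)/(33.180−24.294) × (31.976−24.294) + 201 = 99/8.886 × 7.682 + 201 ≈ 286.59 → 287.
PM10 229.39: bracket 181.96–308.27 → index 51–100; slope 49/126.31, offset 47.43.
AQI = 51 + 49/126.31·47.43 ≈ 69.40 ⇒ 69.
Sub-indices: O₃→218, SO₂→149, CO→287, PM10→69. Ranked high→low: 287, 218, 149, 69. Second-highest sub-index = 218.

218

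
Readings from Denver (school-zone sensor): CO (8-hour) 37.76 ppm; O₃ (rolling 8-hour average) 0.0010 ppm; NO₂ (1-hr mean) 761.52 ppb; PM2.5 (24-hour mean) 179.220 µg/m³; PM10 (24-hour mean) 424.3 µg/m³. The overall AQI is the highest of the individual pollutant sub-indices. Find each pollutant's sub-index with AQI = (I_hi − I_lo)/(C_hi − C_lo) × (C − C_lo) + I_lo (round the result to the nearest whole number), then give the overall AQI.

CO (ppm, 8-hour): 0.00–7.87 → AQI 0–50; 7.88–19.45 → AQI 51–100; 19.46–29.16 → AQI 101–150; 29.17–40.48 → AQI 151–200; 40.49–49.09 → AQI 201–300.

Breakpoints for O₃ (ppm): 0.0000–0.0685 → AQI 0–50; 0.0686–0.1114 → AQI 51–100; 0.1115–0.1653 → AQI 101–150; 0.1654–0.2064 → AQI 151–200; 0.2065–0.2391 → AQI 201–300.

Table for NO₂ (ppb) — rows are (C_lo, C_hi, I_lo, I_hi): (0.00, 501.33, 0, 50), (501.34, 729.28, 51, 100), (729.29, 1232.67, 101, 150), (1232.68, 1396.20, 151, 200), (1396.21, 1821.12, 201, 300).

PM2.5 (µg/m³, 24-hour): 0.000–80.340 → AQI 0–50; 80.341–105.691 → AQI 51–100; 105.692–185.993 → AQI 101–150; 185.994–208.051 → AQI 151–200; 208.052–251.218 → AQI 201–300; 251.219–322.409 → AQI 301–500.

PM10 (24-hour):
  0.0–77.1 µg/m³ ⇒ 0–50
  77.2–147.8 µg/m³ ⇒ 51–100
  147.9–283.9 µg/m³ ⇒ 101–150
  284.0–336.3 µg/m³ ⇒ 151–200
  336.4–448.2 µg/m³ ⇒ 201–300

279

CO: 37.76 lies in 29.17–40.48, so I_lo=151, I_hi=200, C_lo=29.17, C_hi=40.48.
(200−151)/(40.48−29.17) × (37.76−29.17) + 151 = 49/11.31 × 8.59 + 151 ≈ 188.22 → 188.
O₃: row 0.0000–0.0685 (AQI 0–50). (50−0)·(0.0010−0.0000)/(0.0685−0.0000) + 0 = 50·0.0010/0.0685 + 0 ≈ 0.73 → 1.
NO₂: 761.52 lies in 729.29–1232.67, so I_lo=101, I_hi=150, C_lo=729.29, C_hi=1232.67.
(150−101)/(1232.67−729.29) × (761.52−729.29) + 101 = 49/503.38 × 32.23 + 101 ≈ 104.14 → 104.
PM2.5 179.220: bracket 105.692–185.993 → index 101–150; slope 49/80.301, offset 73.528.
AQI = 101 + 49/80.301·73.528 ≈ 145.87 ⇒ 146.
PM10: 424.3 ∈ [336.4, 448.2] ↔ index [201, 300].
201 + (424.3−336.4)·(300−201)/(448.2−336.4) = 201 + 87.9·99/111.8 ≈ 278.84, so AQI = 279.
Sub-indices: CO→188, O₃→1, NO₂→104, PM2.5→146, PM10→279. Overall AQI = max = 279; dominant pollutant is PM10.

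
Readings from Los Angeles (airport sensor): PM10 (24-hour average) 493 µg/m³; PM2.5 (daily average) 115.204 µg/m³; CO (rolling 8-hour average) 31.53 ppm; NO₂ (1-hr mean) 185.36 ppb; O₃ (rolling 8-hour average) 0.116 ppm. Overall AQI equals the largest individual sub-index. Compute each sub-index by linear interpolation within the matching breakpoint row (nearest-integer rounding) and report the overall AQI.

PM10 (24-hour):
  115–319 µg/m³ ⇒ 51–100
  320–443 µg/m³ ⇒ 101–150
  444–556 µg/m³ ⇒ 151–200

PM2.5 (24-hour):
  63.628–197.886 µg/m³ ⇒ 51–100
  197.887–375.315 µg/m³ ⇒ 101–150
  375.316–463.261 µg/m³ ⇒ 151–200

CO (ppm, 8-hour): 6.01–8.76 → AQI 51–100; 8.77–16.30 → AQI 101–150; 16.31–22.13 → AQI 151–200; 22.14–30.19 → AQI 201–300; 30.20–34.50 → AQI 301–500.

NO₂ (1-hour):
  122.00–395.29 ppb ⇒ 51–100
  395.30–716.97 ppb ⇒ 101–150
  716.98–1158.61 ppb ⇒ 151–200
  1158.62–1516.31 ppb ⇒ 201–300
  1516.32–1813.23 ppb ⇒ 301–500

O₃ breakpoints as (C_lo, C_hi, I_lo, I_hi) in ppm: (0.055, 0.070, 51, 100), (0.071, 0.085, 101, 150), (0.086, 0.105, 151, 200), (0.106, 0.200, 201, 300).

PM10: 493 ∈ [444, 556] ↔ index [151, 200].
151 + (493−444)·(200−151)/(556−444) = 151 + 49·49/112 ≈ 172.44, so AQI = 172.
PM2.5: 115.204 ∈ [63.628, 197.886] ↔ index [51, 100].
51 + (115.204−63.628)·(100−51)/(197.886−63.628) = 51 + 51.576·49/134.258 ≈ 69.82, so AQI = 70.
CO: 31.53 lies in 30.20–34.50, so I_lo=301, I_hi=500, C_lo=30.20, C_hi=34.50.
(500−301)/(34.50−30.20) × (31.53−30.20) + 301 = 199/4.30 × 1.33 + 301 ≈ 362.55 → 363.
NO₂: 185.36 lies in 122.00–395.29, so I_lo=51, I_hi=100, C_lo=122.00, C_hi=395.29.
(100−51)/(395.29−122.00) × (185.36−122.00) + 51 = 49/273.29 × 63.36 + 51 ≈ 62.36 → 62.
O₃: 0.116 lies in 0.106–0.200, so I_lo=201, I_hi=300, C_lo=0.106, C_hi=0.200.
(300−201)/(0.200−0.106) × (0.116−0.106) + 201 = 99/0.094 × 0.010 + 201 ≈ 211.53 → 212.
Sub-indices: PM10→172, PM2.5→70, CO→363, NO₂→62, O₃→212. Overall AQI = max = 363; dominant pollutant is CO.
AQI 363: Hazardous.

363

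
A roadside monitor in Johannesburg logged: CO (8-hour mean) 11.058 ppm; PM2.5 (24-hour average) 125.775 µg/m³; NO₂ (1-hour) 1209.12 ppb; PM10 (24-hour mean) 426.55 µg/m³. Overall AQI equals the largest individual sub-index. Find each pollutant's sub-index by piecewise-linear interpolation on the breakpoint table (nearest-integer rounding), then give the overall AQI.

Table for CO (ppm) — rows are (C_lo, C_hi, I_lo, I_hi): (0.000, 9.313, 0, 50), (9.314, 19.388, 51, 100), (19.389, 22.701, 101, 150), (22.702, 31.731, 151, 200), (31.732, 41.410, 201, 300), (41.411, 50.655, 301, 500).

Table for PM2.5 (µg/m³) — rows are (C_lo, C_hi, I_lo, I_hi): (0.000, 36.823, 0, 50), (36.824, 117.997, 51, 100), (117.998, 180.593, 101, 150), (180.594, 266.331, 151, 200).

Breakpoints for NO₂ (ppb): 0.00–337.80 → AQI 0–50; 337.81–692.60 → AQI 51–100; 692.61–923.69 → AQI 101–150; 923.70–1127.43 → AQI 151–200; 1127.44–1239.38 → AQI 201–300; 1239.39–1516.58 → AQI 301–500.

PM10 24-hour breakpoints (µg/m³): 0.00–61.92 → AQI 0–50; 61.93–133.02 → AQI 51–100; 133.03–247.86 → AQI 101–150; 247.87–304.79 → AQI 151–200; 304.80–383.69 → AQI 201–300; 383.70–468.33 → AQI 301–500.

CO: 11.058 lies in 9.314–19.388, so I_lo=51, I_hi=100, C_lo=9.314, C_hi=19.388.
(100−51)/(19.388−9.314) × (11.058−9.314) + 51 = 49/10.074 × 1.744 + 51 ≈ 59.48 → 59.
PM2.5: row 117.998–180.593 (AQI 101–150). (150−101)·(125.775−117.998)/(180.593−117.998) + 101 = 49·7.777/62.595 + 101 ≈ 107.09 → 107.
NO₂: 1209.12 lies in 1127.44–1239.38, so I_lo=201, I_hi=300, C_lo=1127.44, C_hi=1239.38.
(300−201)/(1239.38−1127.44) × (1209.12−1127.44) + 201 = 99/111.94 × 81.68 + 201 ≈ 273.24 → 273.
PM10: 426.55 lies in 383.70–468.33, so I_lo=301, I_hi=500, C_lo=383.70, C_hi=468.33.
(500−301)/(468.33−383.70) × (426.55−383.70) + 301 = 199/84.63 × 42.85 + 301 ≈ 401.76 → 402.
Sub-indices: CO→59, PM2.5→107, NO₂→273, PM10→402. Overall AQI = max = 402; dominant pollutant is PM10.

402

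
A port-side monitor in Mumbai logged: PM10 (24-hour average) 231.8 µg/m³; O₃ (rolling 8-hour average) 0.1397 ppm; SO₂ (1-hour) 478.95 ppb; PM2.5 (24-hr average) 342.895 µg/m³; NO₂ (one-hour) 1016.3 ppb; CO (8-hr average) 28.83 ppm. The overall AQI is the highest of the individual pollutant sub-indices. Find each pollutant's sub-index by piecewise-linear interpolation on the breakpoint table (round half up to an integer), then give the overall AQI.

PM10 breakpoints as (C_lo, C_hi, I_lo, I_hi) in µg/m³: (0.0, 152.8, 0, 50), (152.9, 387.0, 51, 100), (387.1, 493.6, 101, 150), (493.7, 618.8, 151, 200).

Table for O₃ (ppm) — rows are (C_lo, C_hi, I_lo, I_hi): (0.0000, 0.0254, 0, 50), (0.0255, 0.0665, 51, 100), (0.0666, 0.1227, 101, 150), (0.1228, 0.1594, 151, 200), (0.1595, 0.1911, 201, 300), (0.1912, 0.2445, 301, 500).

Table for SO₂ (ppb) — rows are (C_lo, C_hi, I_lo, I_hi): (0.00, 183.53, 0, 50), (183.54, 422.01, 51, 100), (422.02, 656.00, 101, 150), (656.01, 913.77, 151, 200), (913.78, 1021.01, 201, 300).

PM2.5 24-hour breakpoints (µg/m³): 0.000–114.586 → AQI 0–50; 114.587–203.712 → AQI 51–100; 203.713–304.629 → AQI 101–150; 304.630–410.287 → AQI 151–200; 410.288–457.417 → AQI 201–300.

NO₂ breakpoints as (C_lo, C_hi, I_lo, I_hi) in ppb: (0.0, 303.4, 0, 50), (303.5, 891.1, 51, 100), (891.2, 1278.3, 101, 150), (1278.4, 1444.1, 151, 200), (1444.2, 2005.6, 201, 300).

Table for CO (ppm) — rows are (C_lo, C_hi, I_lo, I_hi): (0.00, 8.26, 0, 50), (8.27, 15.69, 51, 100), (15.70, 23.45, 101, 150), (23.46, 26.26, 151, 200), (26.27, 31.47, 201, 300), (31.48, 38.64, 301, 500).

250

PM10: 231.8 lies in 152.9–387.0, so I_lo=51, I_hi=100, C_lo=152.9, C_hi=387.0.
(100−51)/(387.0−152.9) × (231.8−152.9) + 51 = 49/234.1 × 78.9 + 51 ≈ 67.51 → 68.
O₃: 0.1397 ∈ [0.1228, 0.1594] ↔ index [151, 200].
151 + (0.1397−0.1228)·(200−151)/(0.1594−0.1228) = 151 + 0.0169·49/0.0366 ≈ 173.63, so AQI = 174.
SO₂: 478.95 lies in 422.02–656.00, so I_lo=101, I_hi=150, C_lo=422.02, C_hi=656.00.
(150−101)/(656.00−422.02) × (478.95−422.02) + 101 = 49/233.98 × 56.93 + 101 ≈ 112.92 → 113.
PM2.5: 342.895 ∈ [304.630, 410.287] ↔ index [151, 200].
151 + (342.895−304.630)·(200−151)/(410.287−304.630) = 151 + 38.265·49/105.657 ≈ 168.75, so AQI = 169.
NO₂: 1016.3 ∈ [891.2, 1278.3] ↔ index [101, 150].
101 + (1016.3−891.2)·(150−101)/(1278.3−891.2) = 101 + 125.1·49/387.1 ≈ 116.84, so AQI = 117.
CO: 28.83 lies in 26.27–31.47, so I_lo=201, I_hi=300, C_lo=26.27, C_hi=31.47.
(300−201)/(31.47−26.27) × (28.83−26.27) + 201 = 99/5.20 × 2.56 + 201 ≈ 249.74 → 250.
Sub-indices: PM10→68, O₃→174, SO₂→113, PM2.5→169, NO₂→117, CO→250. Overall AQI = max = 250; dominant pollutant is CO.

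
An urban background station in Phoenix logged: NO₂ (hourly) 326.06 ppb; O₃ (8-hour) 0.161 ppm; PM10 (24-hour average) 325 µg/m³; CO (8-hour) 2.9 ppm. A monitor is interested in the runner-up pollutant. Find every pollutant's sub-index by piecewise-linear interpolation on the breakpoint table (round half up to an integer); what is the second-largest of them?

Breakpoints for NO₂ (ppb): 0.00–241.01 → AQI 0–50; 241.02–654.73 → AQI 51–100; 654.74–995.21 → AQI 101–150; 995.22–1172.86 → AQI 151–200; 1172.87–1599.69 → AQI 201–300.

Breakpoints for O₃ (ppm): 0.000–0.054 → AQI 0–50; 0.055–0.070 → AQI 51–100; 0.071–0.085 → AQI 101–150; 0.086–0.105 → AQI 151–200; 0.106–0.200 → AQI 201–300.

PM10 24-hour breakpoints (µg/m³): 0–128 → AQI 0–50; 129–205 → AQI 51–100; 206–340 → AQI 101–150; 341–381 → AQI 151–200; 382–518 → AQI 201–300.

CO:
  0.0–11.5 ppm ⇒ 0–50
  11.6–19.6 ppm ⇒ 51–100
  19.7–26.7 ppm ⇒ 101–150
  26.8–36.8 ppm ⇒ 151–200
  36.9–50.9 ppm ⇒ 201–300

145

NO₂: row 241.02–654.73 (AQI 51–100). (100−51)·(326.06−241.02)/(654.73−241.02) + 51 = 49·85.04/413.71 + 51 ≈ 61.07 → 61.
O₃: 0.161 lies in 0.106–0.200, so I_lo=201, I_hi=300, C_lo=0.106, C_hi=0.200.
(300−201)/(0.200−0.106) × (0.161−0.106) + 201 = 99/0.094 × 0.055 + 201 ≈ 258.93 → 259.
PM10: row 206–340 (AQI 101–150). (150−101)·(325−206)/(340−206) + 101 = 49·119/134 + 101 ≈ 144.51 → 145.
CO 2.9: bracket 0.0–11.5 → index 0–50; slope 50/11.5, offset 2.9.
AQI = 0 + 50/11.5·2.9 ≈ 12.61 ⇒ 13.
Sub-indices: NO₂→61, O₃→259, PM10→145, CO→13. Ranked high→low: 259, 145, 61, 13. Second-highest sub-index = 145.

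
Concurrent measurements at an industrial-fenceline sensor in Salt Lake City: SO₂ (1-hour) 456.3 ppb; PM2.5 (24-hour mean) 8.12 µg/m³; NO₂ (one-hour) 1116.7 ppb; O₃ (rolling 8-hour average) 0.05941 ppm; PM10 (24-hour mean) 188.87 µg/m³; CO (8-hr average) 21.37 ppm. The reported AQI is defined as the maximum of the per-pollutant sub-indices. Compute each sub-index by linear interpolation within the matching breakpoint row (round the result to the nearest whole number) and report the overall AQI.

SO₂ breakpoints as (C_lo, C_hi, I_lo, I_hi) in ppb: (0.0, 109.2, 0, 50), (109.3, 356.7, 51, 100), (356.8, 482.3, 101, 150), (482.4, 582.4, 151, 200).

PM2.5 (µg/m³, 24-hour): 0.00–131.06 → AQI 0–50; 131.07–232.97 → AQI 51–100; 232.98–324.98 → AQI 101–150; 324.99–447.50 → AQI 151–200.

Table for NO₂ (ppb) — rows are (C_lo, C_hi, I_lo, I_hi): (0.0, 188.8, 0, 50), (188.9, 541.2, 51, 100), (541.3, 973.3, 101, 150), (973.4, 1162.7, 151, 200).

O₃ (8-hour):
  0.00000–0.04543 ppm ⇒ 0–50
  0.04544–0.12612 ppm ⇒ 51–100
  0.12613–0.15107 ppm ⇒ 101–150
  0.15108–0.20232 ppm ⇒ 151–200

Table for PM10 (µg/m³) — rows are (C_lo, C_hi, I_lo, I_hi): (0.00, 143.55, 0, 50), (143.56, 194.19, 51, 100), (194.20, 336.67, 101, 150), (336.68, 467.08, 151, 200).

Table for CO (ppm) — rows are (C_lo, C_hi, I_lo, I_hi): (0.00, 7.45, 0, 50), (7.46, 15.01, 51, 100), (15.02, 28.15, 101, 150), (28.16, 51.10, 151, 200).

188

SO₂: row 356.8–482.3 (AQI 101–150). (150−101)·(456.3−356.8)/(482.3−356.8) + 101 = 49·99.5/125.5 + 101 ≈ 139.85 → 140.
PM2.5 8.12: bracket 0.00–131.06 → index 0–50; slope 50/131.06, offset 8.12.
AQI = 0 + 50/131.06·8.12 ≈ 3.10 ⇒ 3.
NO₂: 1116.7 ∈ [973.4, 1162.7] ↔ index [151, 200].
151 + (1116.7−973.4)·(200−151)/(1162.7−973.4) = 151 + 143.3·49/189.3 ≈ 188.09, so AQI = 188.
O₃ 0.05941: bracket 0.04544–0.12612 → index 51–100; slope 49/0.08068, offset 0.01397.
AQI = 51 + 49/0.08068·0.01397 ≈ 59.48 ⇒ 59.
PM10: 188.87 lies in 143.56–194.19, so I_lo=51, I_hi=100, C_lo=143.56, C_hi=194.19.
(100−51)/(194.19−143.56) × (188.87−143.56) + 51 = 49/50.63 × 45.31 + 51 ≈ 94.85 → 95.
CO: 21.37 lies in 15.02–28.15, so I_lo=101, I_hi=150, C_lo=15.02, C_hi=28.15.
(150−101)/(28.15−15.02) × (21.37−15.02) + 101 = 49/13.13 × 6.35 + 101 ≈ 124.70 → 125.
Sub-indices: SO₂→140, PM2.5→3, NO₂→188, O₃→59, PM10→95, CO→125. Overall AQI = max = 188; dominant pollutant is NO₂.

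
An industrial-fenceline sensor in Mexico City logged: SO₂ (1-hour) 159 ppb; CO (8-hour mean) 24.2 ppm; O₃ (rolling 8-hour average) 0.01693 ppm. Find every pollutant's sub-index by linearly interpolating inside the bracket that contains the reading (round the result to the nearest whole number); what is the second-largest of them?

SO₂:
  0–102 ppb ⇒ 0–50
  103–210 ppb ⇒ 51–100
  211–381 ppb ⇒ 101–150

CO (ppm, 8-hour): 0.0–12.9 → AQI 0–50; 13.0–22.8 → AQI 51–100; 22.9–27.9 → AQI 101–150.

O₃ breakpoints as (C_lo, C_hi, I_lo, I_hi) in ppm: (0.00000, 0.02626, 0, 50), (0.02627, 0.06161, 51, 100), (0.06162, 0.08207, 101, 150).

77

SO₂: row 103–210 (AQI 51–100). (100−51)·(159−103)/(210−103) + 51 = 49·56/107 + 51 ≈ 76.64 → 77.
CO 24.2: bracket 22.9–27.9 → index 101–150; slope 49/5.0, offset 1.3.
AQI = 101 + 49/5.0·1.3 ≈ 113.74 ⇒ 114.
O₃ 0.01693: bracket 0.00000–0.02626 → index 0–50; slope 50/0.02626, offset 0.01693.
AQI = 0 + 50/0.02626·0.01693 ≈ 32.24 ⇒ 32.
Sub-indices: SO₂→77, CO→114, O₃→32. Ranked high→low: 114, 77, 32. Second-highest sub-index = 77.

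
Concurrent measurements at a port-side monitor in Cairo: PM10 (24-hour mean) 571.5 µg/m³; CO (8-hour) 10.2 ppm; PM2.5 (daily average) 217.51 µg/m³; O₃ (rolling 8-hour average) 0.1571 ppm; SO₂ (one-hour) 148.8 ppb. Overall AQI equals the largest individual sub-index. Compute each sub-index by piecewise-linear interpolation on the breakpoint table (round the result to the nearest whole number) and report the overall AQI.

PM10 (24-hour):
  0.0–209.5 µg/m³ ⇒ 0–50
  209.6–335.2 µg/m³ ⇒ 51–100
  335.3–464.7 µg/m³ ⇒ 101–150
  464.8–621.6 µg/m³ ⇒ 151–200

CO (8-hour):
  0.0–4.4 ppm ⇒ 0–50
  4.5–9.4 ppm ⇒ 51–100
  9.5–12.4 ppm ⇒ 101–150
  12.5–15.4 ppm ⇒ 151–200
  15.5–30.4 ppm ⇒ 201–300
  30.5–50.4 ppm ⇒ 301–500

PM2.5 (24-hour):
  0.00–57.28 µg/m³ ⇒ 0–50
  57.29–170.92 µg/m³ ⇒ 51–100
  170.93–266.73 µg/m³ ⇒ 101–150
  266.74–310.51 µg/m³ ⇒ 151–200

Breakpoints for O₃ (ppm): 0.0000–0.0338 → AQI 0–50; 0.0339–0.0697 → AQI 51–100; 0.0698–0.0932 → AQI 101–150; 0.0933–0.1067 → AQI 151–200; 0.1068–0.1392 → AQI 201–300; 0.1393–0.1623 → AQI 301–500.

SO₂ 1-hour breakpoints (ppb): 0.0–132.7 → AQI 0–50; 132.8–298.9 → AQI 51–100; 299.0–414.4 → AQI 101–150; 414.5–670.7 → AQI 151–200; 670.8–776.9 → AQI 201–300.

PM10: row 464.8–621.6 (AQI 151–200). (200−151)·(571.5−464.8)/(621.6−464.8) + 151 = 49·106.7/156.8 + 151 ≈ 184.34 → 184.
CO: 10.2 lies in 9.5–12.4, so I_lo=101, I_hi=150, C_lo=9.5, C_hi=12.4.
(150−101)/(12.4−9.5) × (10.2−9.5) + 101 = 49/2.9 × 0.7 + 101 ≈ 112.83 → 113.
PM2.5 217.51: bracket 170.93–266.73 → index 101–150; slope 49/95.80, offset 46.58.
AQI = 101 + 49/95.80·46.58 ≈ 124.82 ⇒ 125.
O₃: 0.1571 ∈ [0.1393, 0.1623] ↔ index [301, 500].
301 + (0.1571−0.1393)·(500−301)/(0.1623−0.1393) = 301 + 0.0178·199/0.0230 ≈ 455.01, so AQI = 455.
SO₂: row 132.8–298.9 (AQI 51–100). (100−51)·(148.8−132.8)/(298.9−132.8) + 51 = 49·16.0/166.1 + 51 ≈ 55.72 → 56.
Sub-indices: PM10→184, CO→113, PM2.5→125, O₃→455, SO₂→56. Overall AQI = max = 455; dominant pollutant is O₃.

455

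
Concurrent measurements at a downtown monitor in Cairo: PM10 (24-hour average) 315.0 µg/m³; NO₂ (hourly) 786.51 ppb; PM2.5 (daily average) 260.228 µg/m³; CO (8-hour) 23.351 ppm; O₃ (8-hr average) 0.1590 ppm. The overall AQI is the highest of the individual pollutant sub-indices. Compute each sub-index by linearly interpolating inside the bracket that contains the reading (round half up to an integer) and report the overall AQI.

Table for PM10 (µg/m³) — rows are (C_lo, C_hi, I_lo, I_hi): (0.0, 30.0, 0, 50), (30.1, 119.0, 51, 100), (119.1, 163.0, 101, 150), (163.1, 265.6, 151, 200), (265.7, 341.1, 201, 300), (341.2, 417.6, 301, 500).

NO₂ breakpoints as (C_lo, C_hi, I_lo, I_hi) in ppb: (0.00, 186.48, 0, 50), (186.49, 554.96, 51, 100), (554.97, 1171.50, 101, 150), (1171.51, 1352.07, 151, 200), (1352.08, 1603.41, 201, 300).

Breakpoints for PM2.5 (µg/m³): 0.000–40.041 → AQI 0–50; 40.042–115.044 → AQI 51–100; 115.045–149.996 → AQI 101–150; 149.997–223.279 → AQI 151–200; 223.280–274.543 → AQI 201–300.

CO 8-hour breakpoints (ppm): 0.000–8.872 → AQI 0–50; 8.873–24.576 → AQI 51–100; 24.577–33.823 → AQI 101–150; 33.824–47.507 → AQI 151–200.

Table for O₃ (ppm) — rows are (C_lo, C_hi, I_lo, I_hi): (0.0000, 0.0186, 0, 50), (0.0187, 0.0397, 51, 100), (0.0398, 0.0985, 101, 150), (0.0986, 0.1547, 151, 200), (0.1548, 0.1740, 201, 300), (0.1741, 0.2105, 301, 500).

272

PM10: row 265.7–341.1 (AQI 201–300). (300−201)·(315.0−265.7)/(341.1−265.7) + 201 = 99·49.3/75.4 + 201 ≈ 265.73 → 266.
NO₂: 786.51 ∈ [554.97, 1171.50] ↔ index [101, 150].
101 + (786.51−554.97)·(150−101)/(1171.50−554.97) = 101 + 231.54·49/616.53 ≈ 119.40, so AQI = 119.
PM2.5: row 223.280–274.543 (AQI 201–300). (300−201)·(260.228−223.280)/(274.543−223.280) + 201 = 99·36.948/51.263 + 201 ≈ 272.35 → 272.
CO: row 8.873–24.576 (AQI 51–100). (100−51)·(23.351−8.873)/(24.576−8.873) + 51 = 49·14.478/15.703 + 51 ≈ 96.18 → 96.
O₃: 0.1590 lies in 0.1548–0.1740, so I_lo=201, I_hi=300, C_lo=0.1548, C_hi=0.1740.
(300−201)/(0.1740−0.1548) × (0.1590−0.1548) + 201 = 99/0.0192 × 0.0042 + 201 ≈ 222.66 → 223.
Sub-indices: PM10→266, NO₂→119, PM2.5→272, CO→96, O₃→223. Overall AQI = max = 272; dominant pollutant is PM2.5.
AQI 272: Very Unhealthy.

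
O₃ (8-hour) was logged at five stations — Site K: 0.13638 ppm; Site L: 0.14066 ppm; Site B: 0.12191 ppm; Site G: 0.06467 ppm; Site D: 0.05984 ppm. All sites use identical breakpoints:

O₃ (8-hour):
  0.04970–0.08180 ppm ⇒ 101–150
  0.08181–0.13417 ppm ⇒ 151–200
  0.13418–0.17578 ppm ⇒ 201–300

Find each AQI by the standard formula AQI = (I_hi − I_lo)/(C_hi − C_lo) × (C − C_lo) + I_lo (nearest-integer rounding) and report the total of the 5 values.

Site K 0.13638: bracket 0.13418–0.17578 → index 201–300; slope 99/0.04160, offset 0.00220.
AQI = 201 + 99/0.04160·0.00220 ≈ 206.24 ⇒ 206.
Site L 0.14066: bracket 0.13418–0.17578 → index 201–300; slope 99/0.04160, offset 0.00648.
AQI = 201 + 99/0.04160·0.00648 ≈ 216.42 ⇒ 216.
Site B: row 0.08181–0.13417 (AQI 151–200). (200−151)·(0.12191−0.08181)/(0.13417−0.08181) + 151 = 49·0.04010/0.05236 + 151 ≈ 188.53 → 189.
Site G 0.06467: bracket 0.04970–0.08180 → index 101–150; slope 49/0.03210, offset 0.01497.
AQI = 101 + 49/0.03210·0.01497 ≈ 123.85 ⇒ 124.
Site D: row 0.04970–0.08180 (AQI 101–150). (150−101)·(0.05984−0.04970)/(0.08180−0.04970) + 101 = 49·0.01014/0.03210 + 101 ≈ 116.48 → 116.
AQIs: Site K=206, Site L=216, Site B=189, Site G=124, Site D=116. Sum = 206 + 216 + 189 + 124 + 116 = 851.

851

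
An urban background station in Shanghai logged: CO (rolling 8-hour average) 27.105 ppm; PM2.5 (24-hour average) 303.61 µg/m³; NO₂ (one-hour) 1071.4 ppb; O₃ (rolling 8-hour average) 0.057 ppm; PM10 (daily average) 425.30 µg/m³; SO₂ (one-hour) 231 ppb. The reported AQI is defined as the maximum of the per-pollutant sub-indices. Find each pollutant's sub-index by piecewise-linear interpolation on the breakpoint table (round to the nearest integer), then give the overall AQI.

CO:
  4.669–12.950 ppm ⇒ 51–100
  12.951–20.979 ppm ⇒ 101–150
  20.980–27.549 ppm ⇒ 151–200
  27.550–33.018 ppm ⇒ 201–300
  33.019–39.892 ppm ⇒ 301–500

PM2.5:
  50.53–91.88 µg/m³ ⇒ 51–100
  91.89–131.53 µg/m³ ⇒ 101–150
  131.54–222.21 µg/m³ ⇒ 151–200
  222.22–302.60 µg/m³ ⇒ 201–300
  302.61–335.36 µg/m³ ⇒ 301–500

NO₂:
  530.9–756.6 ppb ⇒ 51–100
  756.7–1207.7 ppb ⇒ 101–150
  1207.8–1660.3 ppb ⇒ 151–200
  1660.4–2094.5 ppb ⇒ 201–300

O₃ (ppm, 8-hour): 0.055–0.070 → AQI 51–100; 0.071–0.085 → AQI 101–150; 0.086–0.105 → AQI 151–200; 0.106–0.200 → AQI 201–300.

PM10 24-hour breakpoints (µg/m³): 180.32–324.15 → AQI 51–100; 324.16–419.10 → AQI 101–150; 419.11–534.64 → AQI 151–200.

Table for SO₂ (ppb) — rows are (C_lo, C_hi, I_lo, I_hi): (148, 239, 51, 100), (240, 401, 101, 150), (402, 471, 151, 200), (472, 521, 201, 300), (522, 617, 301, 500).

307

CO: 27.105 ∈ [20.980, 27.549] ↔ index [151, 200].
151 + (27.105−20.980)·(200−151)/(27.549−20.980) = 151 + 6.125·49/6.569 ≈ 196.69, so AQI = 197.
PM2.5: row 302.61–335.36 (AQI 301–500). (500−301)·(303.61−302.61)/(335.36−302.61) + 301 = 199·1.00/32.75 + 301 ≈ 307.08 → 307.
NO₂ 1071.4: bracket 756.7–1207.7 → index 101–150; slope 49/451.0, offset 314.7.
AQI = 101 + 49/451.0·314.7 ≈ 135.19 ⇒ 135.
O₃: row 0.055–0.070 (AQI 51–100). (100−51)·(0.057−0.055)/(0.070−0.055) + 51 = 49·0.002/0.015 + 51 ≈ 57.53 → 58.
PM10: 425.30 ∈ [419.11, 534.64] ↔ index [151, 200].
151 + (425.30−419.11)·(200−151)/(534.64−419.11) = 151 + 6.19·49/115.53 ≈ 153.63, so AQI = 154.
SO₂ 231: bracket 148–239 → index 51–100; slope 49/91, offset 83.
AQI = 51 + 49/91·83 ≈ 95.69 ⇒ 96.
Sub-indices: CO→197, PM2.5→307, NO₂→135, O₃→58, PM10→154, SO₂→96. Overall AQI = max = 307; dominant pollutant is PM2.5.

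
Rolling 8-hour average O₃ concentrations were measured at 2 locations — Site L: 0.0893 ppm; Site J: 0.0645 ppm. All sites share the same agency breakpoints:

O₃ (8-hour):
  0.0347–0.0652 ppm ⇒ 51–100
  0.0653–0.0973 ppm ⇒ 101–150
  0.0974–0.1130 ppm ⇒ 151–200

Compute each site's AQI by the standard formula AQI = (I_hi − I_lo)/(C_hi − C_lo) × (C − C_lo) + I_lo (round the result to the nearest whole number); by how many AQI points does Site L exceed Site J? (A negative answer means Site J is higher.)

Site L: 0.0893 lies in 0.0653–0.0973, so I_lo=101, I_hi=150, C_lo=0.0653, C_hi=0.0973.
(150−101)/(0.0973−0.0653) × (0.0893−0.0653) + 101 = 49/0.0320 × 0.0240 + 101 ≈ 137.75 → 138.
Site J: row 0.0347–0.0652 (AQI 51–100). (100−51)·(0.0645−0.0347)/(0.0652−0.0347) + 51 = 49·0.0298/0.0305 + 51 ≈ 98.88 → 99.
AQIs: Site L=138, Site J=99. Site L (138) − Site J (99) = 39.

39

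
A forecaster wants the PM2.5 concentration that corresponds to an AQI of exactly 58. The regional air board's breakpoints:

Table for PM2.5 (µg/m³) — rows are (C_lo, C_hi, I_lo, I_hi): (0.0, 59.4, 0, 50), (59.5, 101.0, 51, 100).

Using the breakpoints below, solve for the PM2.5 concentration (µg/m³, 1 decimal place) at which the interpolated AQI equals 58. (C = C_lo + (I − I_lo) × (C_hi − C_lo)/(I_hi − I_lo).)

AQI 58 lies in the 51–100 band, which corresponds to 59.5–101.0 µg/m³.
C = 59.5 + (58−51)×(101.0−59.5)/(100−51) = 59.5 + 7×41.5/49 ≈ 65.429 µg/m³ → 65.4 µg/m³ to 1 dp.

65.4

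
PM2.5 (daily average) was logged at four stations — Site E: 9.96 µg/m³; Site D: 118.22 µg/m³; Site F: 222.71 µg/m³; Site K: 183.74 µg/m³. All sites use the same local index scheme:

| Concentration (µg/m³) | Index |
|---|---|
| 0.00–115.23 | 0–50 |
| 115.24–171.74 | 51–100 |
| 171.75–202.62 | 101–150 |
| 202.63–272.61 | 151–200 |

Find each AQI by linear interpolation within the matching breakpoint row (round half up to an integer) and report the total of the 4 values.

Site E: 9.96 ∈ [0.00, 115.23] ↔ index [0, 50].
0 + (9.96−0.00)·(50−0)/(115.23−0.00) = 0 + 9.96·50/115.23 ≈ 4.32, so AQI = 4.
Site D: 118.22 lies in 115.24–171.74, so I_lo=51, I_hi=100, C_lo=115.24, C_hi=171.74.
(100−51)/(171.74−115.24) × (118.22−115.24) + 51 = 49/56.50 × 2.98 + 51 ≈ 53.58 → 54.
Site F: 222.71 ∈ [202.63, 272.61] ↔ index [151, 200].
151 + (222.71−202.63)·(200−151)/(272.61−202.63) = 151 + 20.08·49/69.98 ≈ 165.06, so AQI = 165.
Site K: row 171.75–202.62 (AQI 101–150). (150−101)·(183.74−171.75)/(202.62−171.75) + 101 = 49·11.99/30.87 + 101 ≈ 120.03 → 120.
AQIs: Site E=4, Site D=54, Site F=165, Site K=120. Sum = 4 + 54 + 165 + 120 = 343.

343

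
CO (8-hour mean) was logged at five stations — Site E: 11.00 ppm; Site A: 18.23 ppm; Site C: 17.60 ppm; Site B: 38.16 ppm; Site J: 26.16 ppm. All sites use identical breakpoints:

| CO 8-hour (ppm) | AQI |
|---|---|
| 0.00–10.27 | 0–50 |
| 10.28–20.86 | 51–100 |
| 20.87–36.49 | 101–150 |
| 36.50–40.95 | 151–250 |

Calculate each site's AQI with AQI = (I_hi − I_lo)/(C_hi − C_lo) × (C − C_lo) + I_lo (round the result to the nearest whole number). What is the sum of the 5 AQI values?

Site E: row 10.28–20.86 (AQI 51–100). (100−51)·(11.00−10.28)/(20.86−10.28) + 51 = 49·0.72/10.58 + 51 ≈ 54.33 → 54.
Site A 18.23: bracket 10.28–20.86 → index 51–100; slope 49/10.58, offset 7.95.
AQI = 51 + 49/10.58·7.95 ≈ 87.82 ⇒ 88.
Site C: 17.60 lies in 10.28–20.86, so I_lo=51, I_hi=100, C_lo=10.28, C_hi=20.86.
(100−51)/(20.86−10.28) × (17.60−10.28) + 51 = 49/10.58 × 7.32 + 51 ≈ 84.90 → 85.
Site B: 38.16 lies in 36.50–40.95, so I_lo=151, I_hi=250, C_lo=36.50, C_hi=40.95.
(250−151)/(40.95−36.50) × (38.16−36.50) + 151 = 99/4.45 × 1.66 + 151 ≈ 187.93 → 188.
Site J 26.16: bracket 20.87–36.49 → index 101–150; slope 49/15.62, offset 5.29.
AQI = 101 + 49/15.62·5.29 ≈ 117.59 ⇒ 118.
AQIs: Site E=54, Site A=88, Site C=85, Site B=188, Site J=118. Sum = 54 + 88 + 85 + 188 + 118 = 533.

533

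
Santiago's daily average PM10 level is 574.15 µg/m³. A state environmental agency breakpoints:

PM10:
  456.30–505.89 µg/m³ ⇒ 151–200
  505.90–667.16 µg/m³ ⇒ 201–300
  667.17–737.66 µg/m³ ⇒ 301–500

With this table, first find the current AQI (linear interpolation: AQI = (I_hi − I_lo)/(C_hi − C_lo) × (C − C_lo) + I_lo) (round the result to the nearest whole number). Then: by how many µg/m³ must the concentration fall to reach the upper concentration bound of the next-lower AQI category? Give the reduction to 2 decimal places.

68.26

PM10 574.15: bracket 505.90–667.16 → index 201–300; slope 99/161.26, offset 68.25.
AQI = 201 + 99/161.26·68.25 ≈ 242.90 ⇒ 243.
Current AQI 243 is in the Very Unhealthy range (201–300). The next-lower category tops out at AQI 200, whose upper concentration bound is 505.89 µg/m³.
Reduction needed = 574.15 − 505.89 = 68.26 µg/m³.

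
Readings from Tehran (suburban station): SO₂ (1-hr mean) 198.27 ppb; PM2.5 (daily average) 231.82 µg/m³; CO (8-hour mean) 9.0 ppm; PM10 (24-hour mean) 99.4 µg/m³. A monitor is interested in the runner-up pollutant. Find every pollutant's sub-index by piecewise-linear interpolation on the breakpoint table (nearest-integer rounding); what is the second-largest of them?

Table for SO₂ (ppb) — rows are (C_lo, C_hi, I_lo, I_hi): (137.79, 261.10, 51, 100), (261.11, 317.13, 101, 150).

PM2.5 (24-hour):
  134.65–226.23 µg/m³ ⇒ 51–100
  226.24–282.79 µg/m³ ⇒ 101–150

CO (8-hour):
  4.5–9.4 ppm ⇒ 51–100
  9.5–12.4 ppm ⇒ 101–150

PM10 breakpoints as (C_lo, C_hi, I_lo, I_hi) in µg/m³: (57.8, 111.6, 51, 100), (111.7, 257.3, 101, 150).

96

SO₂: 198.27 ∈ [137.79, 261.10] ↔ index [51, 100].
51 + (198.27−137.79)·(100−51)/(261.10−137.79) = 51 + 60.48·49/123.31 ≈ 75.03, so AQI = 75.
PM2.5: row 226.24–282.79 (AQI 101–150). (150−101)·(231.82−226.24)/(282.79−226.24) + 101 = 49·5.58/56.55 + 101 ≈ 105.84 → 106.
CO: 9.0 ∈ [4.5, 9.4] ↔ index [51, 100].
51 + (9.0−4.5)·(100−51)/(9.4−4.5) = 51 + 4.5·49/4.9 ≈ 96.00, so AQI = 96.
PM10: 99.4 lies in 57.8–111.6, so I_lo=51, I_hi=100, C_lo=57.8, C_hi=111.6.
(100−51)/(111.6−57.8) × (99.4−57.8) + 51 = 49/53.8 × 41.6 + 51 ≈ 88.89 → 89.
Sub-indices: SO₂→75, PM2.5→106, CO→96, PM10→89. Ranked high→low: 106, 96, 89, 75. Second-highest sub-index = 96.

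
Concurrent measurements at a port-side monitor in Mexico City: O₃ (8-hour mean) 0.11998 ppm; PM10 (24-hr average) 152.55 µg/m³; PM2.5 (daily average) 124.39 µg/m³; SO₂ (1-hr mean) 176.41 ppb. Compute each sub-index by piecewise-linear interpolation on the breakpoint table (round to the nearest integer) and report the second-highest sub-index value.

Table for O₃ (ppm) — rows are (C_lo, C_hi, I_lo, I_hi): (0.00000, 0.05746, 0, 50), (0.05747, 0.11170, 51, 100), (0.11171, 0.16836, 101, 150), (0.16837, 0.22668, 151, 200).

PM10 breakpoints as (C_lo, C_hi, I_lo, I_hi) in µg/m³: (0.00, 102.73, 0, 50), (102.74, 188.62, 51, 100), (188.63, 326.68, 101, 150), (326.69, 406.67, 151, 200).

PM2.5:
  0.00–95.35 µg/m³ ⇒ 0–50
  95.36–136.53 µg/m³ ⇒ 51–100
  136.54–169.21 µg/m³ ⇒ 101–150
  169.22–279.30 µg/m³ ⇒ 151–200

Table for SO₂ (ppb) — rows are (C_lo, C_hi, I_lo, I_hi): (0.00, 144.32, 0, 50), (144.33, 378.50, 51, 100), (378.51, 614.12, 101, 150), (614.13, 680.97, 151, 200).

86

O₃: 0.11998 ∈ [0.11171, 0.16836] ↔ index [101, 150].
101 + (0.11998−0.11171)·(150−101)/(0.16836−0.11171) = 101 + 0.00827·49/0.05665 ≈ 108.15, so AQI = 108.
PM10: 152.55 ∈ [102.74, 188.62] ↔ index [51, 100].
51 + (152.55−102.74)·(100−51)/(188.62−102.74) = 51 + 49.81·49/85.88 ≈ 79.42, so AQI = 79.
PM2.5 124.39: bracket 95.36–136.53 → index 51–100; slope 49/41.17, offset 29.03.
AQI = 51 + 49/41.17·29.03 ≈ 85.55 ⇒ 86.
SO₂: 176.41 lies in 144.33–378.50, so I_lo=51, I_hi=100, C_lo=144.33, C_hi=378.50.
(100−51)/(378.50−144.33) × (176.41−144.33) + 51 = 49/234.17 × 32.08 + 51 ≈ 57.71 → 58.
Sub-indices: O₃→108, PM10→79, PM2.5→86, SO₂→58. Ranked high→low: 108, 86, 79, 58. Second-highest sub-index = 86.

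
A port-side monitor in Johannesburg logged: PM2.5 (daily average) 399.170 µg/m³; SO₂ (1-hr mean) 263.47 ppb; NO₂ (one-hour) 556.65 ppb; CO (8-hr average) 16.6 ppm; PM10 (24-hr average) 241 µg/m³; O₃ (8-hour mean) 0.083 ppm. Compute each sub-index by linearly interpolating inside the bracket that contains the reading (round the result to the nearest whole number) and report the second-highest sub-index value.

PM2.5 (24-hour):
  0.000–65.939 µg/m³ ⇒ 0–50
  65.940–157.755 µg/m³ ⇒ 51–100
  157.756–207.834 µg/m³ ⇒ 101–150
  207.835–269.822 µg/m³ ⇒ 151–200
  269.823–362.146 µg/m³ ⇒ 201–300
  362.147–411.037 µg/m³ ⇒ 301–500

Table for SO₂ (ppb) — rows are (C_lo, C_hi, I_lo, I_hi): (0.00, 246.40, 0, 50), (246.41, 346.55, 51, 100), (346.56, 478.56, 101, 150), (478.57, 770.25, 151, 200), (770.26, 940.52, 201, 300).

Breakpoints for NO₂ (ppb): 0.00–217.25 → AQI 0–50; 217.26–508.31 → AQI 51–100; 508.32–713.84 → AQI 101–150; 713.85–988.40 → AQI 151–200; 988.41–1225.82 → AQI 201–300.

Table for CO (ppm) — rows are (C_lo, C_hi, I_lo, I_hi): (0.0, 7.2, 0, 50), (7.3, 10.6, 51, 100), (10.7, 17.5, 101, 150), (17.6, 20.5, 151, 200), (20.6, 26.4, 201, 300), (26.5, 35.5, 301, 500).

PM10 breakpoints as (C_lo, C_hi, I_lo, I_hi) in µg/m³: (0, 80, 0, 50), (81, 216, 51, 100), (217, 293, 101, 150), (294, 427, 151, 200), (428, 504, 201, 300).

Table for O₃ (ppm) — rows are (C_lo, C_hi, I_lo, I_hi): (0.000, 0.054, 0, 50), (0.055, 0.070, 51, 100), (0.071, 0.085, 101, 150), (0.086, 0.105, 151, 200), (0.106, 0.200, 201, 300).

PM2.5: 399.170 ∈ [362.147, 411.037] ↔ index [301, 500].
301 + (399.170−362.147)·(500−301)/(411.037−362.147) = 301 + 37.023·199/48.890 ≈ 451.70, so AQI = 452.
SO₂ 263.47: bracket 246.41–346.55 → index 51–100; slope 49/100.14, offset 17.06.
AQI = 51 + 49/100.14·17.06 ≈ 59.35 ⇒ 59.
NO₂: 556.65 lies in 508.32–713.84, so I_lo=101, I_hi=150, C_lo=508.32, C_hi=713.84.
(150−101)/(713.84−508.32) × (556.65−508.32) + 101 = 49/205.52 × 48.33 + 101 ≈ 112.52 → 113.
CO 16.6: bracket 10.7–17.5 → index 101–150; slope 49/6.8, offset 5.9.
AQI = 101 + 49/6.8·5.9 ≈ 143.51 ⇒ 144.
PM10: 241 ∈ [217, 293] ↔ index [101, 150].
101 + (241−217)·(150−101)/(293−217) = 101 + 24·49/76 ≈ 116.47, so AQI = 116.
O₃: row 0.071–0.085 (AQI 101–150). (150−101)·(0.083−0.071)/(0.085−0.071) + 101 = 49·0.012/0.014 + 101 ≈ 143.00 → 143.
Sub-indices: PM2.5→452, SO₂→59, NO₂→113, CO→144, PM10→116, O₃→143. Ranked high→low: 452, 144, 143, 116, 113, 59. Second-highest sub-index = 144.

144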